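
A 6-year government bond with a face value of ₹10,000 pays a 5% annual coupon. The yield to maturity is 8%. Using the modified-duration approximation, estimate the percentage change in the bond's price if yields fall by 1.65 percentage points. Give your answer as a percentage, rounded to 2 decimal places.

Periodic yield y = 0.08. Modified duration first:
  t   CF        PV=CF/(1+0.08)^t    t·PV
  1       500.00       462.9630       462.9630
  2       500.00       428.6694       857.3388
  3       500.00       396.9161     1,190.7484
  4       500.00       367.5149     1,470.0597
  5       500.00       340.2916     1,701.4580
  6    10,500.00     6,616.7811    39,700.6865
  Σ                  8,613.1361    45,383.2543
P = 8,613.1361; D_Mac = 5.26907 yrs; D_mod = 5.26907/(1+0.08) = 4.87877 yrs.
ΔP/P ≈ -D_mod · Δy = -4.87877 × (-0.0165) = +0.080500 = +8.0500%.

+8.05%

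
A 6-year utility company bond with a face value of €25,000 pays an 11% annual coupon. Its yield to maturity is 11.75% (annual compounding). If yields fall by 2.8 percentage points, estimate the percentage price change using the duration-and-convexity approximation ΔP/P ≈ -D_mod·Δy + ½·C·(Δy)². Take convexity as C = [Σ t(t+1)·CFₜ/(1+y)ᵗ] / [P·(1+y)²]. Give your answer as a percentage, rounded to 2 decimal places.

With y = 0.1175:
  t   CF        PV=CF/(1+0.1175)^t    t·PV        t(t+1)·PV
  1     2,750.00     2,460.8501     2,460.8501       4,921.7002
  2     2,750.00     2,202.1030     4,404.2060      13,212.6181
  3     2,750.00     1,970.5620     5,911.6859      23,646.7437
  4     2,750.00     1,763.3664     7,053.4657      35,267.3284
  5     2,750.00     1,577.9565     7,889.7826      47,338.6959
  6    27,750.00    14,248.7838    85,492.7028     598,448.9193
  Σ                 24,223.6218   113,212.6931     722,836.0056
P = 24,223.6218; D_Mac = 4.67365 yrs; D_mod = 4.18224 yrs; C = 23.89492.
Duration effect: -4.18224 × (-0.028) = +0.117103
Convexity effect: 0.5 × 23.89492 × (-0.028)² = +0.0093668
ΔP/P ≈ +0.117103 + 0.0093668 = +0.126469 = +12.6469%.

+12.65%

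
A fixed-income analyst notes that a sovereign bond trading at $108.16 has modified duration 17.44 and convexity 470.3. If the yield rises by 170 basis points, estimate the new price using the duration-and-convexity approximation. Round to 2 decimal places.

Duration effect: -D_mod·Δy = -17.44 × (+0.017) = -0.296480
Convexity effect: ½·C·(Δy)² = 0.5 × 470.3 × (0.017)² = +0.06795835
ΔP/P ≈ -0.296480 + 0.06795835 = -0.22852165
New price ≈ 108.16 × (1 - 0.22852165) = 83.443098336.

$83.44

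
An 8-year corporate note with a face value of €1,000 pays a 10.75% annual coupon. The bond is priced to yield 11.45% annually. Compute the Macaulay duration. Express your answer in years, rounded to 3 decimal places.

5.707 years

Periodic yield y = 0.1145. Discount each cash flow and weight by its year:
  t   CF        PV=CF/(1+0.1145)^t    t·PV
  1       107.50        96.4558        96.4558
  2       107.50        86.5463       173.0925
  3       107.50        77.6548       232.9644
  4       107.50        69.6768       278.7072
  5       107.50        62.5184       312.5922
  6       107.50        56.0955       336.5730
  7       107.50        50.3324       352.3271
  8     1,107.50       465.2680     3,722.1437
  Σ                    964.5480     5,504.8559
Price P = Σ PV = 964.5480.
Macaulay duration = Σ(t·PV) / P = 5,504.8559 / 964.5480 = 5.70719 years.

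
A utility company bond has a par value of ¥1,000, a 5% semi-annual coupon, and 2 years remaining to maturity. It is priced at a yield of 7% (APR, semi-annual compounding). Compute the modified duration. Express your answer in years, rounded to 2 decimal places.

1.86 years

Periodic yield y = 0.035. First find Macaulay duration:
  t   CF        PV=CF/(1+0.035)^t    t·PV
  1        25.00        24.1546        24.1546
  2        25.00        23.3378        46.6755
  3        25.00        22.5486        67.6457
  4     1,025.00       893.2283     3,572.9131
  Σ                    963.2692     3,711.3890
P = 963.2692; Macaulay duration = 3,711.3890 / 963.2692 = 3.85291 half-year periods = 1.92645 years.
Modified duration = D_Mac / (1 + y) = 1.92645 / 1.035 = 1.86131 years.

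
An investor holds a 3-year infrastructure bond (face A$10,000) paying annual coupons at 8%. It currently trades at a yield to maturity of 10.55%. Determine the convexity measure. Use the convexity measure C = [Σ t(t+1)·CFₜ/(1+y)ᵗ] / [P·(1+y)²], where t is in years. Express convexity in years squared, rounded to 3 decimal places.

With y = 0.1055:
  t   CF        PV=CF/(1+0.1055)^t    t·PV        t(t+1)·PV
  1       800.00       723.6545       723.6545       1,447.3089
  2       800.00       654.5947     1,309.1894       3,927.5683
  3    10,800.00     7,993.6939    23,981.0817      95,924.3270
  Σ                  9,371.9431    26,013.9256     101,299.2042
P = 9,371.9431.
Convexity = Σ t(t+1)·PV / [P·(1+y)²] = 101,299.2042 / (9,371.9431 × 1.222130) = 8.84421.

8.844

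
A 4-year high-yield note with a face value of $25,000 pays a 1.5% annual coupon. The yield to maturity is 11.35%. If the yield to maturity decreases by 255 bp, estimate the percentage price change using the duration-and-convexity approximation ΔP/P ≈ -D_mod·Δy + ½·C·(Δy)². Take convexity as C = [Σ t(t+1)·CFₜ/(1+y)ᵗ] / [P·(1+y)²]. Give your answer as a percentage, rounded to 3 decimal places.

+9.418%

With y = 0.1135:
  t   CF        PV=CF/(1+0.1135)^t    t·PV        t(t+1)·PV
  1       375.00       336.7759       336.7759         673.5519
  2       375.00       302.4481       604.8962       1,814.6885
  3       375.00       271.6193       814.8579       3,259.4314
  4    25,375.00    16,506.1264    66,024.5054     330,122.5272
  Σ                 17,416.9697    67,781.0354     335,870.1989
P = 17,416.9697; D_Mac = 3.89167 yrs; D_mod = 3.49499 yrs; C = 15.55315.
Duration effect: -3.49499 × (-0.0255) = +0.089122
Convexity effect: 0.5 × 15.55315 × (-0.0255)² = +0.0050567
ΔP/P ≈ +0.089122 + 0.0050567 = +0.094179 = +9.4179%.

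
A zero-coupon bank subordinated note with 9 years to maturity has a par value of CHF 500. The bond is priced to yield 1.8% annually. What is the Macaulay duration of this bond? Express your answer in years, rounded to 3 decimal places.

9.000 years

A zero-coupon bond has a single cash flow at maturity, so its Macaulay duration equals its maturity: 9 years.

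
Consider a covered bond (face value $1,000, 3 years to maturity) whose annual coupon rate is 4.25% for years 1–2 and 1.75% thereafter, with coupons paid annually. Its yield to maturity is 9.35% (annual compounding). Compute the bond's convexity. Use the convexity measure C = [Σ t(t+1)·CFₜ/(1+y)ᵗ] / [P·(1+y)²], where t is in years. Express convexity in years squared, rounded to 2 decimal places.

9.45

With y = 0.0935:
  t   CF        PV=CF/(1+0.0935)^t    t·PV        t(t+1)·PV
  1        42.50        38.8660        38.8660          77.7321
  2        42.50        35.5428        71.0856         213.2567
  3     1,017.50       778.1764     2,334.5292       9,338.1168
  Σ                    852.5852     2,444.4808       9,629.1055
P = 852.5852.
Convexity = Σ t(t+1)·PV / [P·(1+y)²] = 9,629.1055 / (852.5852 × 1.195742) = 9.44519.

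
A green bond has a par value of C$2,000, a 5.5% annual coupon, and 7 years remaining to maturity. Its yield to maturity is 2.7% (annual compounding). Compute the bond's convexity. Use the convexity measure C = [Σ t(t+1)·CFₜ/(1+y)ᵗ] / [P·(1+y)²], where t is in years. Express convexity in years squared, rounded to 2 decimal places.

43.89

With y = 0.027:
  t   CF        PV=CF/(1+0.027)^t    t·PV        t(t+1)·PV
  1       110.00       107.1081       107.1081         214.2162
  2       110.00       104.2922       208.5844         625.7532
  3       110.00       101.5503       304.6510       1,218.6040
  4       110.00        98.8806       395.5222       1,977.6112
  5       110.00        96.2810       481.4049       2,888.4292
  6       110.00        93.7497       562.4984       3,937.4886
  7     2,110.00     1,751.0129    12,257.0904      98,056.7234
  Σ                  2,352.8748    14,316.8594     108,918.8257
P = 2,352.8748.
Convexity = Σ t(t+1)·PV / [P·(1+y)²] = 108,918.8257 / (2,352.8748 × 1.054729) = 43.88976.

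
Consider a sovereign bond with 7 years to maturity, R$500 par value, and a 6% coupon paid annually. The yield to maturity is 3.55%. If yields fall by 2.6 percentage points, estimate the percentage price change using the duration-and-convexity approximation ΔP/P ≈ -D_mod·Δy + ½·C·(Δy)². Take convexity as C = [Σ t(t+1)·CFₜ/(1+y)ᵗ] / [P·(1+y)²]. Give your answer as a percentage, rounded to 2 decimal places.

+16.50%

With y = 0.0355:
  t   CF        PV=CF/(1+0.0355)^t    t·PV        t(t+1)·PV
  1        30.00        28.9715        28.9715          57.9430
  2        30.00        27.9783        55.9566         167.8697
  3        30.00        27.0191        81.0573         324.2292
  4        30.00        26.0928       104.3712         521.8562
  5        30.00        25.1983       125.9914         755.9481
  6        30.00        24.3344       146.0064       1,022.0448
  7       530.00       415.1692     2,906.1845      23,249.4763
  Σ                    574.7636     3,448.5389      26,099.3673
P = 574.7636; D_Mac = 5.99993 yrs; D_mod = 5.79423 yrs; C = 42.34874.
Duration effect: -5.79423 × (-0.026) = +0.150650
Convexity effect: 0.5 × 42.34874 × (-0.026)² = +0.0143139
ΔP/P ≈ +0.150650 + 0.0143139 = +0.164964 = +16.4964%.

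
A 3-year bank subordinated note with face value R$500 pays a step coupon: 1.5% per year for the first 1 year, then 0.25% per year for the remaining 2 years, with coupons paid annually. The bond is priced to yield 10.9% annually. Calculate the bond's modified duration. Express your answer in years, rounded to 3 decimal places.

2.670 years

Periodic yield y = 0.109. First find Macaulay duration:
  t   CF        PV=CF/(1+0.109)^t    t·PV
  1         7.50         6.7628         6.7628
  2         1.25         1.0164         2.0327
  3       501.25       367.5020     1,102.5061
  Σ                    375.2812     1,111.3017
P = 375.2812; Macaulay duration = 1,111.3017 / 375.2812 = 2.96125 years.
Modified duration = D_Mac / (1 + y) = 2.96125 / 1.109 = 2.67020 years.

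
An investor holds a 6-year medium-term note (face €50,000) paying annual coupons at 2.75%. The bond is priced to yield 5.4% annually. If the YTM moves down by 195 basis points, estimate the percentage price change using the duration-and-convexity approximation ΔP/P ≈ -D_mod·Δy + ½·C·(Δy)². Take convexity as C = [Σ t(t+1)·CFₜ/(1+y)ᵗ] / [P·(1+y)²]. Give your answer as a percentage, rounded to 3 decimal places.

+10.973%

With y = 0.054:
  t   CF        PV=CF/(1+0.054)^t    t·PV        t(t+1)·PV
  1     1,375.00     1,304.5541     1,304.5541       2,609.1082
  2     1,375.00     1,237.7173     2,475.4347       7,426.3041
  3     1,375.00     1,174.3049     3,522.9146      14,091.6586
  4     1,375.00     1,114.1413     4,456.5650      22,282.8250
  5     1,375.00     1,057.0600     5,285.3001      31,711.8003
  6    51,375.00    37,472.1118   224,832.6711   1,573,828.6974
  Σ                 43,359.8894   241,877.4395   1,651,950.3935
P = 43,359.8894; D_Mac = 5.57837 yrs; D_mod = 5.29257 yrs; C = 34.29475.
Duration effect: -5.29257 × (-0.0195) = +0.103205
Convexity effect: 0.5 × 34.29475 × (-0.0195)² = +0.0065203
ΔP/P ≈ +0.103205 + 0.0065203 = +0.109725 = +10.9725%.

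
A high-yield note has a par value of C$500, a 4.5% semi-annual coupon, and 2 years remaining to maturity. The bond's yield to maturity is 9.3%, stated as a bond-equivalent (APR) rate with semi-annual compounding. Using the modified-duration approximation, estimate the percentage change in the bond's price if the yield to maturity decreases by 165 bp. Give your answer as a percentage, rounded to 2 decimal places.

Periodic yield y = 0.0465. Modified duration first:
  t   CF        PV=CF/(1+0.0465)^t    t·PV
  1        11.25        10.7501        10.7501
  2        11.25        10.2725        20.5449
  3        11.25         9.8160        29.4480
  4       511.25       426.2618     1,705.0471
  Σ                    457.1004     1,765.7901
P = 457.1004; D_Mac = 3.86303 half-year periods = 1.93151 yrs; D_mod = 1.93151/(1+0.0465) = 1.84569 yrs.
ΔP/P ≈ -D_mod · Δy = -1.84569 × (-0.0165) = +0.030454 = +3.0454%.

+3.05%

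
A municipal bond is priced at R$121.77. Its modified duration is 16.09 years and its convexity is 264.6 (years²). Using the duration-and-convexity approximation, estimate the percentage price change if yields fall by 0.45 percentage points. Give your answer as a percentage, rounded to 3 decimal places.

+7.508%

Duration effect: -D_mod·Δy = -16.09 × (-0.0045) = +0.072405
Convexity effect: ½·C·(Δy)² = 0.5 × 264.6 × (-0.0045)² = +0.002679075
ΔP/P ≈ +0.072405 + 0.002679075 = +0.075084075
= +7.5084075%.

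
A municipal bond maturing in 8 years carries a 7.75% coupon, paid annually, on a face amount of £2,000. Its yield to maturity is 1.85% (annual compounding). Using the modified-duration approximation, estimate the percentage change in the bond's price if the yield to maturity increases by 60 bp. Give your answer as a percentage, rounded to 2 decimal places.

-3.87%

Periodic yield y = 0.0185. Modified duration first:
  t   CF        PV=CF/(1+0.0185)^t    t·PV
  1       155.00       152.1846       152.1846
  2       155.00       149.4203       298.8406
  3       155.00       146.7062       440.1187
  4       155.00       144.0415       576.1659
  5       155.00       141.4251       707.1256
  6       155.00       138.8563       833.1376
  7       155.00       136.3341       954.3386
  8     2,155.00     1,861.0541    14,888.4331
  Σ                  2,870.0222    18,850.3448
P = 2,870.0222; D_Mac = 6.56801 yrs; D_mod = 6.56801/(1+0.0185) = 6.44871 yrs.
ΔP/P ≈ -D_mod · Δy = -6.44871 × (+0.006) = -0.038692 = -3.8692%.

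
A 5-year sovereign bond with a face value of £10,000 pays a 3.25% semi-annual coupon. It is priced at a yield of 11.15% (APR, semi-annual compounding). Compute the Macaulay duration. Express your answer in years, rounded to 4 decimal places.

Periodic yield y = 0.05575. Discount each cash flow and weight by its period:
  t   CF        PV=CF/(1+0.05575)^t    t·PV
  1       162.50       153.9190       153.9190
  2       162.50       145.7912       291.5823
  3       162.50       138.0925       414.2775
  4       162.50       130.8004       523.2015
  5       162.50       123.8933       619.4666
  6       162.50       117.3510       704.1060
  7       162.50       111.1542       778.0791
  8       162.50       105.2845       842.2764
  9       162.50        99.7249       897.5240
  10   10,162.50     5,907.3086    59,073.0858
  Σ                  7,033.3196    64,297.5184
Price P = Σ PV = 7,033.3196.
Macaulay duration = Σ(t·PV) / P = 64,297.5184 / 7,033.3196 = 9.14185 half-year periods.
In years: 9.14185 / 2 = 4.57092 years.

4.5709 years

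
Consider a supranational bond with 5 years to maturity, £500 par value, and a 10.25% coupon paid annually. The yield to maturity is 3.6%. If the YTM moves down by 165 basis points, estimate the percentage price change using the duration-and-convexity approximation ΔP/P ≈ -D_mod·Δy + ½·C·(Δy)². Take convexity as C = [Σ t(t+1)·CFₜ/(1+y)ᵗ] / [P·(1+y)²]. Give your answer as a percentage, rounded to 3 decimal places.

With y = 0.036:
  t   CF        PV=CF/(1+0.036)^t    t·PV        t(t+1)·PV
  1        51.25        49.4691        49.4691          98.9382
  2        51.25        47.7501        95.5002         286.5006
  3        51.25        46.0908       138.2725         553.0901
  4        51.25        44.4892       177.9569         889.7845
  5       551.25       461.9020     2,309.5099      13,857.0594
  Σ                    649.7013     2,770.7087      15,685.3729
P = 649.7013; D_Mac = 4.26459 yrs; D_mod = 4.11640 yrs; C = 22.49374.
Duration effect: -4.11640 × (-0.0165) = +0.067921
Convexity effect: 0.5 × 22.49374 × (-0.0165)² = +0.0030620
ΔP/P ≈ +0.067921 + 0.0030620 = +0.070983 = +7.0983%.

+7.098%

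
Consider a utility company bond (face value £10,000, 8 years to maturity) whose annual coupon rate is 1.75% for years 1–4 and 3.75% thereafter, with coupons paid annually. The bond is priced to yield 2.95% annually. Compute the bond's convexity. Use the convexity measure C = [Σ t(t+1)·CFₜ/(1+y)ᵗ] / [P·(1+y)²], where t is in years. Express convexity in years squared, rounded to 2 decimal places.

61.35

With y = 0.0295:
  t   CF        PV=CF/(1+0.0295)^t    t·PV        t(t+1)·PV
  1       175.00       169.9854       169.9854         339.9709
  2       175.00       165.1146       330.2291         990.6873
  3       175.00       160.3832       481.1497       1,924.5989
  4       175.00       155.7875       623.1501       3,115.7503
  5       375.00       324.2646     1,621.3229       9,727.9374
  6       375.00       314.9729     1,889.8373      13,228.8610
  7       375.00       305.9474     2,141.6320      17,133.0561
  8    10,375.00     8,221.9967    65,775.9735     591,983.7619
  Σ                  9,818.4523    73,033.2801     638,444.6238
P = 9,818.4523.
Convexity = Σ t(t+1)·PV / [P·(1+y)²] = 638,444.6238 / (9,818.4523 × 1.059870) = 61.35183.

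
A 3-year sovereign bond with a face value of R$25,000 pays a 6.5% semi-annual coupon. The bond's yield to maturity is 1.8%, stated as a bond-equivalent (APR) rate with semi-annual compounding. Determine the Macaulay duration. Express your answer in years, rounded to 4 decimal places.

2.7900 years

Periodic yield y = 0.009. Discount each cash flow and weight by its period:
  t   CF        PV=CF/(1+0.009)^t    t·PV
  1       812.50       805.2527       805.2527
  2       812.50       798.0701     1,596.1402
  3       812.50       790.9515     2,372.8546
  4       812.50       783.8965     3,135.5859
  5       812.50       776.9043     3,884.5216
  6    25,812.50    24,461.4993   146,768.9955
  Σ                 28,416.5744   158,563.3505
Price P = Σ PV = 28,416.5744.
Macaulay duration = Σ(t·PV) / P = 158,563.3505 / 28,416.5744 = 5.57996 half-year periods.
In years: 5.57996 / 2 = 2.78998 years.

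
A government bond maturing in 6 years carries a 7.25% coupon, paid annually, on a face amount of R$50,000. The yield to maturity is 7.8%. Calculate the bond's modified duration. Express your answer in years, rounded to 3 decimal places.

Periodic yield y = 0.078. First find Macaulay duration:
  t   CF        PV=CF/(1+0.078)^t    t·PV
  1     3,625.00     3,362.7087     3,362.7087
  2     3,625.00     3,119.3958     6,238.7917
  3     3,625.00     2,893.6882     8,681.0645
  4     3,625.00     2,684.3118    10,737.2474
  5     3,625.00     2,490.0852    12,450.4260
  6    53,625.00    34,170.7680   205,024.6081
  Σ                 48,720.9578   246,494.8464
P = 48,720.9578; Macaulay duration = 246,494.8464 / 48,720.9578 = 5.05932 years.
Modified duration = D_Mac / (1 + y) = 5.05932 / 1.078 = 4.69325 years.

4.693 years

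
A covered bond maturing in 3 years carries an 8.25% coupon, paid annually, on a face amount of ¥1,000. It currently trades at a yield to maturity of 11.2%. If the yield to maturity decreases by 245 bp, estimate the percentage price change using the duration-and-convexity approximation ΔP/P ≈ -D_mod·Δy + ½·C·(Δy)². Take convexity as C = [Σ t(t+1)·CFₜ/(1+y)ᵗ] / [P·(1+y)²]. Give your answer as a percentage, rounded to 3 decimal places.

With y = 0.112:
  t   CF        PV=CF/(1+0.112)^t    t·PV        t(t+1)·PV
  1        82.50        74.1906        74.1906         148.3813
  2        82.50        66.7182       133.4364         400.3092
  3     1,082.50       787.2516     2,361.7548       9,447.0190
  Σ                    928.1604     2,569.3818       9,995.7096
P = 928.1604; D_Mac = 2.76825 yrs; D_mod = 2.48944 yrs; C = 8.70925.
Duration effect: -2.48944 × (-0.0245) = +0.060991
Convexity effect: 0.5 × 8.70925 × (-0.0245)² = +0.0026139
ΔP/P ≈ +0.060991 + 0.0026139 = +0.063605 = +6.3605%.

+6.361%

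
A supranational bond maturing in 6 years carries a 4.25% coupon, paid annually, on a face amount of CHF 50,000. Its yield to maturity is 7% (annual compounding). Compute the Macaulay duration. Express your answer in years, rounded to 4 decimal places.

5.3713 years

Periodic yield y = 0.07. Discount each cash flow and weight by its year:
  t   CF        PV=CF/(1+0.07)^t    t·PV
  1     2,125.00     1,985.9813     1,985.9813
  2     2,125.00     1,856.0573     3,712.1146
  3     2,125.00     1,734.6330     5,203.8990
  4     2,125.00     1,621.1523     6,484.6093
  5     2,125.00     1,515.0956     7,575.4782
  6    52,125.00    34,733.0884   208,398.5305
  Σ                 43,446.0080   233,360.6128
Price P = Σ PV = 43,446.0080.
Macaulay duration = Σ(t·PV) / P = 233,360.6128 / 43,446.0080 = 5.37128 years.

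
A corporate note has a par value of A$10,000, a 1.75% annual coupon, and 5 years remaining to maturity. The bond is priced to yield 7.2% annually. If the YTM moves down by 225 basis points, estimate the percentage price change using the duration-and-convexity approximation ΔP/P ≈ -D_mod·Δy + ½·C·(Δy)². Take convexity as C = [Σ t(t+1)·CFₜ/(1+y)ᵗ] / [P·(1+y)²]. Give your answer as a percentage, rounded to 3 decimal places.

With y = 0.072:
  t   CF        PV=CF/(1+0.072)^t    t·PV        t(t+1)·PV
  1       175.00       163.2463       163.2463         326.4925
  2       175.00       152.2820       304.5639         913.6918
  3       175.00       142.0541       426.1622       1,704.6489
  4       175.00       132.5131       530.0525       2,650.2626
  5    10,175.00     7,187.2126    35,936.0630     215,616.3778
  Σ                  7,777.3080    37,360.0879     221,211.4735
P = 7,777.3080; D_Mac = 4.80373 yrs; D_mod = 4.48109 yrs; C = 24.75077.
Duration effect: -4.48109 × (-0.0225) = +0.100825
Convexity effect: 0.5 × 24.75077 × (-0.0225)² = +0.0062650
ΔP/P ≈ +0.100825 + 0.0062650 = +0.107090 = +10.7090%.

+10.709%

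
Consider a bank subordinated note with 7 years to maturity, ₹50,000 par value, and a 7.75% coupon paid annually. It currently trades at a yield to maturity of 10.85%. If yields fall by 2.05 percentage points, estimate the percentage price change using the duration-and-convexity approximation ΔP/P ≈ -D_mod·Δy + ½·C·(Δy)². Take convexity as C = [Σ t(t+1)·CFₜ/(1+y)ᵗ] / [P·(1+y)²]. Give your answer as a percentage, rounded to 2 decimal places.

+10.93%

With y = 0.1085:
  t   CF        PV=CF/(1+0.1085)^t    t·PV        t(t+1)·PV
  1     3,875.00     3,495.7149     3,495.7149       6,991.4299
  2     3,875.00     3,153.5543     6,307.1086      18,921.3257
  3     3,875.00     2,844.8843     8,534.6530      34,138.6121
  4     3,875.00     2,566.4270    10,265.7080      51,328.5402
  5     3,875.00     2,315.2251    11,576.1254      69,456.7526
  6     3,875.00     2,088.6108    12,531.6649      87,721.6542
  7    53,875.00    26,196.1459   183,373.0215   1,466,984.1719
  Σ                 42,660.5624   236,083.9964   1,735,542.4865
P = 42,660.5624; D_Mac = 5.53401 yrs; D_mod = 4.99234 yrs; C = 33.10833.
Duration effect: -4.99234 × (-0.0205) = +0.102343
Convexity effect: 0.5 × 33.10833 × (-0.0205)² = +0.0069569
ΔP/P ≈ +0.102343 + 0.0069569 = +0.109300 = +10.9300%.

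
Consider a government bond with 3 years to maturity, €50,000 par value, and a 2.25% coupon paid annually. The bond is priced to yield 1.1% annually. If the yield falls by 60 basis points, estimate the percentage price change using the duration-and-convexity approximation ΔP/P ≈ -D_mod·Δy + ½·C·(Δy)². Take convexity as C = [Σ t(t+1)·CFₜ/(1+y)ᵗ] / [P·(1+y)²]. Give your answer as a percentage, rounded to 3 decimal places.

+1.763%

With y = 0.011:
  t   CF        PV=CF/(1+0.011)^t    t·PV        t(t+1)·PV
  1     1,125.00     1,112.7596     1,112.7596       2,225.5193
  2     1,125.00     1,100.6525     2,201.3049       6,603.9148
  3    51,125.00    49,474.3223   148,422.9670     593,691.8680
  Σ                 51,687.7344   151,737.0316     602,521.3021
P = 51,687.7344; D_Mac = 2.93565 yrs; D_mod = 2.90371 yrs; C = 11.40467.
Duration effect: -2.90371 × (-0.006) = +0.017422
Convexity effect: 0.5 × 11.40467 × (-0.006)² = +0.0002053
ΔP/P ≈ +0.017422 + 0.0002053 = +0.017628 = +1.7628%.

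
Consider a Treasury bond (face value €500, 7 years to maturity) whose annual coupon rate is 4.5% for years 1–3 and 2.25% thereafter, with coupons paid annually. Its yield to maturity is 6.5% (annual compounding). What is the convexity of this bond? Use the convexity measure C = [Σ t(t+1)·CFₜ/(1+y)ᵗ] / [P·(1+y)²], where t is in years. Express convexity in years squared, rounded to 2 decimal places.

41.72

With y = 0.065:
  t   CF        PV=CF/(1+0.065)^t    t·PV        t(t+1)·PV
  1        22.50        21.1268        21.1268          42.2535
  2        22.50        19.8373        39.6747         119.0240
  3        22.50        18.6266        55.8798         223.5193
  4        11.25         8.7449        34.9795         174.8977
  5        11.25         8.2112        41.0558         246.3348
  6        11.25         7.7100        46.2601         323.8204
  7       511.25       328.9926     2,302.9479      18,423.5829
  Σ                    413.2493     2,541.9245      19,553.4326
P = 413.2493.
Convexity = Σ t(t+1)·PV / [P·(1+y)²] = 19,553.4326 / (413.2493 × 1.134225) = 41.71686.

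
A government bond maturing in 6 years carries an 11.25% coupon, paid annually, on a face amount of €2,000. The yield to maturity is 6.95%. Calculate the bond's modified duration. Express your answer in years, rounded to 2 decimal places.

Periodic yield y = 0.0695. First find Macaulay duration:
  t   CF        PV=CF/(1+0.0695)^t    t·PV
  1       225.00       210.3787       210.3787
  2       225.00       196.7075       393.4150
  3       225.00       183.9247       551.7742
  4       225.00       171.9726       687.8906
  5       225.00       160.7972       803.9862
  6     2,225.00     1,486.7751     8,920.6507
  Σ                  2,410.5559    11,568.0953
P = 2,410.5559; Macaulay duration = 11,568.0953 / 2,410.5559 = 4.79893 years.
Modified duration = D_Mac / (1 + y) = 4.79893 / 1.0695 = 4.48708 years.

4.49 years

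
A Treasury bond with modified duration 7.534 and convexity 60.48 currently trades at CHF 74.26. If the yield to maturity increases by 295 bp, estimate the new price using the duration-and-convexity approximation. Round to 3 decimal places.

Duration effect: -D_mod·Δy = -7.534 × (+0.0295) = -0.222253
Convexity effect: ½·C·(Δy)² = 0.5 × 60.48 × (0.0295)² = +0.02631636
ΔP/P ≈ -0.222253 + 0.02631636 = -0.19593664
New price ≈ 74.26 × (1 - 0.19593664) = 59.7097451136.

CHF 59.710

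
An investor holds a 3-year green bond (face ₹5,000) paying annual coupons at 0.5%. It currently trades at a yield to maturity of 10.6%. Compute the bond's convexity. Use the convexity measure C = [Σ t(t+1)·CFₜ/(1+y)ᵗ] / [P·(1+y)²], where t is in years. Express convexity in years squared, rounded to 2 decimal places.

With y = 0.106:
  t   CF        PV=CF/(1+0.106)^t    t·PV        t(t+1)·PV
  1        25.00        22.6040        22.6040          45.2080
  2        25.00        20.4376        40.8752         122.6256
  3     5,025.00     3,714.2462    11,142.7385      44,570.9541
  Σ                  3,757.2878    11,206.2177      44,738.7877
P = 3,757.2878.
Convexity = Σ t(t+1)·PV / [P·(1+y)²] = 44,738.7877 / (3,757.2878 × 1.223236) = 9.73418.

9.73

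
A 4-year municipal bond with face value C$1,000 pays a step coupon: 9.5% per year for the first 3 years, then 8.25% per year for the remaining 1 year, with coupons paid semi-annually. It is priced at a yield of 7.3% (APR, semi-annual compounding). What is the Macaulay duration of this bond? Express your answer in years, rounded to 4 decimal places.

3.4408 years

Periodic yield y = 0.0365. Discount each cash flow and weight by its period:
  t   CF        PV=CF/(1+0.0365)^t    t·PV
  1        47.50        45.8273        45.8273
  2        47.50        44.2135        88.4270
  3        47.50        42.6565       127.9696
  4        47.50        41.1544       164.6176
  5        47.50        39.7052       198.5259
  6        47.50        38.3070       229.8418
  7        41.25        32.0951       224.6657
  8     1,041.25       781.6288     6,253.0305
  Σ                  1,065.5878     7,332.9055
Price P = Σ PV = 1,065.5878.
Macaulay duration = Σ(t·PV) / P = 7,332.9055 / 1,065.5878 = 6.88156 half-year periods.
In years: 6.88156 / 2 = 3.44078 years.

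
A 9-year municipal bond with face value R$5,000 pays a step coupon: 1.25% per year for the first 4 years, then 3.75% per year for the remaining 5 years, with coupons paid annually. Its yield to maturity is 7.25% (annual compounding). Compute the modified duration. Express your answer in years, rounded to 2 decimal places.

Periodic yield y = 0.0725. First find Macaulay duration:
  t   CF        PV=CF/(1+0.0725)^t    t·PV
  1        62.50        58.2751        58.2751
  2        62.50        54.3357       108.6714
  3        62.50        50.6627       151.9880
  4        62.50        47.2379       188.9517
  5       187.50       132.1341       660.6703
  6       187.50       123.2019       739.2115
  7       187.50       114.8736       804.1151
  8       187.50       107.1082       856.8659
  9     5,187.50     2,763.0097    24,867.0869
  Σ                  3,450.8388    28,435.8358
P = 3,450.8388; Macaulay duration = 28,435.8358 / 3,450.8388 = 8.24027 years.
Modified duration = D_Mac / (1 + y) = 8.24027 / 1.0725 = 7.68323 years.

7.68 years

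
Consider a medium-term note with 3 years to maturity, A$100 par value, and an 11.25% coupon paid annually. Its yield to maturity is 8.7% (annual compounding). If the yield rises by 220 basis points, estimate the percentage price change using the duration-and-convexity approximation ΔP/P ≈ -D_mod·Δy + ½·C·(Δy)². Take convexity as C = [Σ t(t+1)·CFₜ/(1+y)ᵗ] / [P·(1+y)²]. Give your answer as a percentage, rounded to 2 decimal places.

-5.28%

With y = 0.087:
  t   CF        PV=CF/(1+0.087)^t    t·PV        t(t+1)·PV
  1        11.25        10.3496        10.3496          20.6992
  2        11.25         9.5212        19.0425          57.1274
  3       111.25        86.6186       259.8559       1,039.4237
  Σ                    106.4895       289.2480       1,117.2503
P = 106.4895; D_Mac = 2.71621 yrs; D_mod = 2.49882 yrs; C = 8.87942.
Duration effect: -2.49882 × (+0.022) = -0.054974
Convexity effect: 0.5 × 8.87942 × (0.022)² = +0.0021488
ΔP/P ≈ -0.054974 + 0.0021488 = -0.052825 = -5.2825%.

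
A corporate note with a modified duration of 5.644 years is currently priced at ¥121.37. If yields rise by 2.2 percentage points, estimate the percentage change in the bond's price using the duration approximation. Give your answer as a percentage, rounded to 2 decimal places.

-12.42%

Duration approximation: ΔP/P ≈ -D_mod · Δy = -5.644 × (+0.022) = -0.124168.
As a percentage: -12.4168%.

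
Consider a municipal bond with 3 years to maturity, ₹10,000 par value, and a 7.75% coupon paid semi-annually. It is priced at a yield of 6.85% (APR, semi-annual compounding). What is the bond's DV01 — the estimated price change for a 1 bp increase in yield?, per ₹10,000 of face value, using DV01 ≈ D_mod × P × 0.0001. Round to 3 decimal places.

₹2.710

Periodic yield y = 0.03425.
  t   CF        PV=CF/(1+0.03425)^t    t·PV
  1       387.50       374.6676       374.6676
  2       387.50       362.2602       724.5204
  3       387.50       350.2637     1,050.7911
  4       387.50       338.6644     1,354.6577
  5       387.50       327.4493     1,637.2465
  6    10,387.50     8,487.0715    50,922.4288
  Σ                 10,240.3767    56,064.3122
P = 10,240.3767; D_Mac = 5.47483 half-year periods = 2.73741 yrs; D_mod = 2.64676 yrs.
DV01 ≈ 2.64676 × 10,240.3767 × 0.0001 = 2.710385.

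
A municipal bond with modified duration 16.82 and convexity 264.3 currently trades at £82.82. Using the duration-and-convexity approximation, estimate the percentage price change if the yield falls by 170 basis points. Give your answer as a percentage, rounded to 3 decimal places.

+32.413%

Duration effect: -D_mod·Δy = -16.82 × (-0.017) = +0.285940
Convexity effect: ½·C·(Δy)² = 0.5 × 264.3 × (-0.017)² = +0.03819135
ΔP/P ≈ +0.285940 + 0.03819135 = +0.32413135
= +32.413135%.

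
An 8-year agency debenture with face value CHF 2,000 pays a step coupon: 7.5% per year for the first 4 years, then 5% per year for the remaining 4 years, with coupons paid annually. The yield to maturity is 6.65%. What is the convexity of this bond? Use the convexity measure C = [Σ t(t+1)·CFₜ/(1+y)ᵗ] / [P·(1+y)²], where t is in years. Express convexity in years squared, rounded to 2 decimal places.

With y = 0.0665:
  t   CF        PV=CF/(1+0.0665)^t    t·PV        t(t+1)·PV
  1       150.00       140.6470       140.6470         281.2940
  2       150.00       131.8771       263.7543         791.2629
  3       150.00       123.6541       370.9624       1,483.8497
  4       150.00       115.9439       463.7755       2,318.8775
  5       100.00        72.4762       362.3812       2,174.2874
  6       100.00        67.9571       407.7426       2,854.1982
  7       100.00        63.7197       446.0382       3,568.3053
  8     2,100.00     1,254.6784    10,037.4271      90,336.8438
  Σ                  1,970.9536    12,492.7283     103,808.9189
P = 1,970.9536.
Convexity = Σ t(t+1)·PV / [P·(1+y)²] = 103,808.9189 / (1,970.9536 × 1.137422) = 46.30592.

46.31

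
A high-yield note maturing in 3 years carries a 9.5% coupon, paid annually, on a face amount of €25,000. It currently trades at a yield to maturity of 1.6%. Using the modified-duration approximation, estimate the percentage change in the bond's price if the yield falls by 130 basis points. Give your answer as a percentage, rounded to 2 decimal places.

Periodic yield y = 0.016. Modified duration first:
  t   CF        PV=CF/(1+0.016)^t    t·PV
  1     2,375.00     2,337.5984     2,337.5984
  2     2,375.00     2,300.7859     4,601.5717
  3    27,375.00    26,101.9530    78,305.8591
  Σ                 30,740.3373    85,245.0292
P = 30,740.3373; D_Mac = 2.77307 yrs; D_mod = 2.77307/(1+0.016) = 2.72940 yrs.
ΔP/P ≈ -D_mod · Δy = -2.72940 × (-0.013) = +0.035482 = +3.5482%.

+3.55%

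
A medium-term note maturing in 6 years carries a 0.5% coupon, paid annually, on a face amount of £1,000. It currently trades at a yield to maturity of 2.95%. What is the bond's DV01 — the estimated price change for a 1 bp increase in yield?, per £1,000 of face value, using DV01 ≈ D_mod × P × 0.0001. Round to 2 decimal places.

Periodic yield y = 0.0295.
  t   CF        PV=CF/(1+0.0295)^t    t·PV
  1         5.00         4.8567         4.8567
  2         5.00         4.7176         9.4351
  3         5.00         4.5824        13.7471
  4         5.00         4.4511        17.8043
  5         5.00         4.3235        21.6176
  6     1,005.00       844.1273     5,064.7639
  Σ                    867.0586     5,132.2248
P = 867.0586; D_Mac = 5.91912 yrs; D_mod = 5.74951 yrs.
DV01 ≈ 5.74951 × 867.0586 × 0.0001 = 0.498516.

£0.50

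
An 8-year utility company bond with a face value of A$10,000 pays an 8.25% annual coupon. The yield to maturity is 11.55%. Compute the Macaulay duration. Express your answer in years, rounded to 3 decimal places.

5.969 years

Periodic yield y = 0.1155. Discount each cash flow and weight by its year:
  t   CF        PV=CF/(1+0.1155)^t    t·PV
  1       825.00       739.5787       739.5787
  2       825.00       663.0019     1,326.0039
  3       825.00       594.3540     1,783.0621
  4       825.00       532.8140     2,131.2561
  5       825.00       477.6459     2,388.2296
  6       825.00       428.1900     2,569.1399
  7       825.00       383.8548     2,686.9833
  8    10,825.00     4,515.1409    36,121.1272
  Σ                  8,334.5802    49,745.3808
Price P = Σ PV = 8,334.5802.
Macaulay duration = Σ(t·PV) / P = 49,745.3808 / 8,334.5802 = 5.96855 years.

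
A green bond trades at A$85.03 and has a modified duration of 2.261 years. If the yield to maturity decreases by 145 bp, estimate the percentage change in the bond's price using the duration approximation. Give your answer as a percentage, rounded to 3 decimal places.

Duration approximation: ΔP/P ≈ -D_mod · Δy = -2.261 × (-0.0145) = +0.0327845.
As a percentage: +3.27845%.

+3.278%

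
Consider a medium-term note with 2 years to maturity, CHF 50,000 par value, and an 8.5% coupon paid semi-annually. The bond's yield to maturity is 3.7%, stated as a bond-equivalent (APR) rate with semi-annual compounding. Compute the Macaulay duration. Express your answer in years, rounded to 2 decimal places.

Periodic yield y = 0.0185. Discount each cash flow and weight by its period:
  t   CF        PV=CF/(1+0.0185)^t    t·PV
  1     2,125.00     2,086.4016     2,086.4016
  2     2,125.00     2,048.5042     4,097.0085
  3     2,125.00     2,011.2953     6,033.8858
  4    52,125.00    48,439.7546   193,759.0185
  Σ                 54,585.9557   205,976.3144
Price P = Σ PV = 54,585.9557.
Macaulay duration = Σ(t·PV) / P = 205,976.3144 / 54,585.9557 = 3.77343 half-year periods.
In years: 3.77343 / 2 = 1.88672 years.

1.89 years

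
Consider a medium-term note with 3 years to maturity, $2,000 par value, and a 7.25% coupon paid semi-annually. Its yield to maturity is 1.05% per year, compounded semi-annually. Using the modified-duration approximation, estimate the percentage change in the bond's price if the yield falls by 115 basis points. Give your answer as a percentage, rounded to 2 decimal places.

Periodic yield y = 0.00525. Modified duration first:
  t   CF        PV=CF/(1+0.00525)^t    t·PV
  1        72.50        72.1214        72.1214
  2        72.50        71.7447       143.4894
  3        72.50        71.3700       214.1100
  4        72.50        70.9973       283.9891
  5        72.50        70.6265       353.1324
  6     2,072.50     2,008.3992    12,050.3954
  Σ                  2,365.2591    13,117.2378
P = 2,365.2591; D_Mac = 5.54579 half-year periods = 2.77290 yrs; D_mod = 2.77290/(1+0.00525) = 2.75841 yrs.
ΔP/P ≈ -D_mod · Δy = -2.75841 × (-0.0115) = +0.031722 = +3.1722%.

+3.17%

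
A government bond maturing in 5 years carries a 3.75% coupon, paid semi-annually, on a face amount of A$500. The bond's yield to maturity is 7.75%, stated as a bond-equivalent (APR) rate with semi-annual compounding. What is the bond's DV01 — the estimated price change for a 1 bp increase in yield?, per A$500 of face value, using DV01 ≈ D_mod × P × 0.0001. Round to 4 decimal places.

Periodic yield y = 0.03875.
  t   CF        PV=CF/(1+0.03875)^t    t·PV
  1        9.375         9.0253         9.0253
  2        9.375         8.6886        17.3772
  3        9.375         8.3645        25.0934
  4        9.375         8.0524        32.2097
  5        9.375         7.7520        38.7602
  6        9.375         7.4629        44.7771
  7        9.375         7.1845        50.2912
  8        9.375         6.9164        55.3316
  9        9.375         6.6584        59.9259
  10     509.375       348.2790     3,482.7898
  Σ                    418.3840     3,815.5813
P = 418.3840; D_Mac = 9.11981 half-year periods = 4.55990 yrs; D_mod = 4.38980 yrs.
DV01 ≈ 4.38980 × 418.3840 × 0.0001 = 0.183662.

A$0.1837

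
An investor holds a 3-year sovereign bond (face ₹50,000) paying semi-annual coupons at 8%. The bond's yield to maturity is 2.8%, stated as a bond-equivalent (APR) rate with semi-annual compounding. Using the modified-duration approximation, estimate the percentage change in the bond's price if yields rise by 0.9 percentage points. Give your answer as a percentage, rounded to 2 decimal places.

-2.44%

Periodic yield y = 0.014. Modified duration first:
  t   CF        PV=CF/(1+0.014)^t    t·PV
  1     2,000.00     1,972.3866     1,972.3866
  2     2,000.00     1,945.1544     3,890.3089
  3     2,000.00     1,918.2983     5,754.8948
  4     2,000.00     1,891.8129     7,567.2515
  5     2,000.00     1,865.6932     9,328.4658
  6    52,000.00    47,838.2863   287,029.7178
  Σ                 57,431.6316   315,543.0253
P = 57,431.6316; D_Mac = 5.49424 half-year periods = 2.74712 yrs; D_mod = 2.74712/(1+0.014) = 2.70919 yrs.
ΔP/P ≈ -D_mod · Δy = -2.70919 × (+0.009) = -0.024383 = -2.4383%.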